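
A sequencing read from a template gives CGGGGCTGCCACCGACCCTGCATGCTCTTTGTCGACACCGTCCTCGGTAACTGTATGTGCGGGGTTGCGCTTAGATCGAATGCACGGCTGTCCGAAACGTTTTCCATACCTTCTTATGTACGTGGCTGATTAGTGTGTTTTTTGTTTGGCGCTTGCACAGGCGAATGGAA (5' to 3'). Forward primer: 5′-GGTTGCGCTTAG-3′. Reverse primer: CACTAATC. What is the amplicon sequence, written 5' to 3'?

Forward primer GGTTGCGCTTAG is found on the top strand at positions 63–74.
The reverse primer's reverse complement is GATTAGTG, which matches the template at positions 128–135.
The product is the template from position 63 through 135 (73 bp).

5'-GGTTGCGCTTAGATCGAATGCACGGCTGTCCGAAACGTTTTCCATACCTTCTTATGTACGTGGCTGATTAGTG-3'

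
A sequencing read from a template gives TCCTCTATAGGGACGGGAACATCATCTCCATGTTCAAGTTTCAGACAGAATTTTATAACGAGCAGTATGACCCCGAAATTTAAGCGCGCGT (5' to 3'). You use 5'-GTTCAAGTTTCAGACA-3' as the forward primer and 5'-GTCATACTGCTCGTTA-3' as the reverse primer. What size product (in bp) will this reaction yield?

Scanning the template, GTTCAAGTTTCAGACA occurs at positions 32–47; this primer anneals to the bottom strand there with its 3' end pointing downstream.
Reverse complement of the reverse primer: TAACGAGCAGTATGAC. This occurs on the top strand at positions 56–71.
The product runs from position 32 to position 71, so its length is 71 − 32 + 1 = 40 bp.

40 bp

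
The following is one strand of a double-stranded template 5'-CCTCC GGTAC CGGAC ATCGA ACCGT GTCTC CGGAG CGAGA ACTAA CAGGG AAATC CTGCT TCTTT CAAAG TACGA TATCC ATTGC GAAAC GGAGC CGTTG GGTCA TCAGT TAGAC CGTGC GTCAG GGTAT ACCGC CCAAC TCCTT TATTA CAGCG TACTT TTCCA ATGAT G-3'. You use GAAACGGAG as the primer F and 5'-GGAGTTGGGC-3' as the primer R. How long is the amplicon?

Scanning the template, GAAACGGAG occurs at positions 86–94; this primer anneals to the bottom strand there with its 3' end pointing downstream.
The reverse primer's reverse complement is GCCCAACTCC, which matches the template at positions 134–143.
Product length = (reverse-primer end) − (forward-primer start) + 1 = 143 − 86 + 1 = 58 bp.

58 bp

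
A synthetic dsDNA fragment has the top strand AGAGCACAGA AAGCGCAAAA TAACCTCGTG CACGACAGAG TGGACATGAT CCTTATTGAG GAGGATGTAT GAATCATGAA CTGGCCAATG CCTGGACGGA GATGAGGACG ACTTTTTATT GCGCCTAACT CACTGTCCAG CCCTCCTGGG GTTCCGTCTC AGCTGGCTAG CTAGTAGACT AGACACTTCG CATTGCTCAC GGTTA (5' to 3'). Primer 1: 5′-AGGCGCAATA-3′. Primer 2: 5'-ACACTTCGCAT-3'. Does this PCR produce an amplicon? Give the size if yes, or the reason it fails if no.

Primer 1 (AGGCGCAATA) has reverse complement TATTGCGCCT, which matches the top strand at positions 117–126; primer 1 anneals to the top strand there with its 3' end pointing upstream toward position 117.
Primer 2 (ACACTTCGCAT) matches the top strand directly at positions 183–193; it anneals to the bottom strand with its 3' end pointing downstream toward position 193.
The 3' ends diverge (primer 1 extends toward position 1, primer 2 toward position 205), so the primers never converge on a shared product.

No product — the primers' 3' ends point away from each other.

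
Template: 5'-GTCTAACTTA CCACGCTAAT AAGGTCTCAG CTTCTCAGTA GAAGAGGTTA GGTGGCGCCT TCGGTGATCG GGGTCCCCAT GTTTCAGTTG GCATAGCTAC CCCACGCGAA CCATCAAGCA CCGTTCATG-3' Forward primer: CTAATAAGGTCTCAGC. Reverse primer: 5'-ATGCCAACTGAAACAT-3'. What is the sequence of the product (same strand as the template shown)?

Forward primer CTAATAAGGTCTCAGC is found on the top strand at positions 16–31.
Taking the reverse complement of ATGCCAACTGAAACAT gives ATGTTTCAGTTGGCAT, found at positions 79–94 on the template; the primer anneals here to the top strand with its 3' end pointing upstream.
The product is the template from position 16 through 94 (79 bp).

5'-CTAATAAGGTCTCAGCTTCTCAGTAGAAGAGGTTAGGTGGCGCCTTCGGTGATCGGGGTCCCCATGTTTCAGTTGGCAT-3'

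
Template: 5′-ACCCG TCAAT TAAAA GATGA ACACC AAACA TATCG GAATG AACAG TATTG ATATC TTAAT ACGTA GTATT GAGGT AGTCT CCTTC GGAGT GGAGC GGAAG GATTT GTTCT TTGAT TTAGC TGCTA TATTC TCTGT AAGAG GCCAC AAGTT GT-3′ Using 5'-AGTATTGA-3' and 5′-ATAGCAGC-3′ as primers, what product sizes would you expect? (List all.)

83 bp, 62 bp

The forward primer AGTATTGA matches the top strand at positions 44–51, 65–72.
The reverse primer's reverse complement is GCTGCTAT, matching at positions 119–126.
Each forward site pairs with the reverse site to give a product ending at position 126: sizes 83, 62 bp.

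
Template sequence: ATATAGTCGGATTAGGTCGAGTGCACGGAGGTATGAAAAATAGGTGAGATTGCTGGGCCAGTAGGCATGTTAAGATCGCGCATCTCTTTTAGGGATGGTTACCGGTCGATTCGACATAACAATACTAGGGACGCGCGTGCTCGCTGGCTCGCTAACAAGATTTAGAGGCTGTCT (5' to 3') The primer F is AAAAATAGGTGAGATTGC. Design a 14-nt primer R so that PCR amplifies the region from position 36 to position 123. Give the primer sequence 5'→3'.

5'-ATTGTTATGTCGAA-3'

The product's 3' end on the top strand is position 123.
The reverse primer anneals to the top strand over positions 110–123, i.e. to TTCGACATAACAAT.
Its sequence written 5'→3' is the reverse complement: ATTGTTATGTCGAA.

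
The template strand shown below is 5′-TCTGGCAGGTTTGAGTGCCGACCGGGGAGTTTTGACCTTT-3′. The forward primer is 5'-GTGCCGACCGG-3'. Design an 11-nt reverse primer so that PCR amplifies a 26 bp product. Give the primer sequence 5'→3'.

The forward primer binds at positions 15–25, so a 26 bp product ends at position 15 + 26 − 1 = 40.
The reverse primer anneals to the top strand over positions 30–40, i.e. to TTTTGACCTTT.
Its sequence written 5'→3' is the reverse complement: AAAGGTCAAAA.

5'-AAAGGTCAAAA-3'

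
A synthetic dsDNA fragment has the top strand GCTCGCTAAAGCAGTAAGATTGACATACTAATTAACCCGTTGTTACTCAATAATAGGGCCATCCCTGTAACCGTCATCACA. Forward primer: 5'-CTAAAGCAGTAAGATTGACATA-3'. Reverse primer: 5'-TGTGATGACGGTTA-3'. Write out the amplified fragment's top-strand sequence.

Scanning the template, CTAAAGCAGTAAGATTGACATA occurs at positions 6–27; this primer anneals to the bottom strand there with its 3' end pointing downstream.
Reverse complement of the reverse primer: TAACCGTCATCACA. This occurs on the top strand at positions 68–81.
The product is the template from position 6 through 81 (76 bp).

5'-CTAAAGCAGTAAGATTGACATACTAATTAACCCGTTGTTACTCAATAATAGGGCCATCCCTGTAACCGTCATCACA-3'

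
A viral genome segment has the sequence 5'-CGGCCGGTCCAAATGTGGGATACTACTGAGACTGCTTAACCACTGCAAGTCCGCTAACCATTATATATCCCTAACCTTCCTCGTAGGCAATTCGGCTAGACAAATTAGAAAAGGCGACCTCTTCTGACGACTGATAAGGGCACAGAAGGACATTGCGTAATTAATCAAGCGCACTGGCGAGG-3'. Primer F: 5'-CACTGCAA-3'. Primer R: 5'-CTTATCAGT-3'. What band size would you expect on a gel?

98 bp

Forward primer CACTGCAA is found on the top strand at positions 41–48.
Taking the reverse complement of CTTATCAGT gives ACTGATAAG, found at positions 130–138 on the template; the primer anneals here to the top strand with its 3' end pointing upstream.
Amplicon spans positions 41–138: 98 bp.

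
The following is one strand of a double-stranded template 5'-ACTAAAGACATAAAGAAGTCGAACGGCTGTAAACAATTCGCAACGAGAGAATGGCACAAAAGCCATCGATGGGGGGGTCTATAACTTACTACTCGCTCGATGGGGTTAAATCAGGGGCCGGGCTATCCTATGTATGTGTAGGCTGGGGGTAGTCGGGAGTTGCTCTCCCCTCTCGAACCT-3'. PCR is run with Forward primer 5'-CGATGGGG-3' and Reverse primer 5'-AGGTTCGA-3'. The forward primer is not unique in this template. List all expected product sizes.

The forward primer CGATGGGG matches the top strand at positions 67–74, 98–105.
The reverse primer's reverse complement is TCGAACCT, matching at positions 173–180.
Each forward site pairs with the reverse site to give a product ending at position 180: sizes 114, 83 bp.

114 bp, 83 bp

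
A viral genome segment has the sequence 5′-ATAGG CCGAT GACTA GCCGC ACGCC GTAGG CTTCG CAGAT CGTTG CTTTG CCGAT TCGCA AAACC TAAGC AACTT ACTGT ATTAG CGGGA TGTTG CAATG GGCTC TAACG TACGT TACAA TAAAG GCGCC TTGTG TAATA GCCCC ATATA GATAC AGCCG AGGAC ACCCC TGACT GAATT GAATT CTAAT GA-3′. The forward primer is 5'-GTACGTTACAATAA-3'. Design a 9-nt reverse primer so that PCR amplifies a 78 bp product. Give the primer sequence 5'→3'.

The forward primer binds at positions 110–123, so a 78 bp product ends at position 110 + 78 − 1 = 187.
The reverse primer anneals to the top strand over positions 179–187, i.e. to TTGAATTCT.
Its sequence written 5'→3' is the reverse complement: AGAATTCAA.

5'-AGAATTCAA-3'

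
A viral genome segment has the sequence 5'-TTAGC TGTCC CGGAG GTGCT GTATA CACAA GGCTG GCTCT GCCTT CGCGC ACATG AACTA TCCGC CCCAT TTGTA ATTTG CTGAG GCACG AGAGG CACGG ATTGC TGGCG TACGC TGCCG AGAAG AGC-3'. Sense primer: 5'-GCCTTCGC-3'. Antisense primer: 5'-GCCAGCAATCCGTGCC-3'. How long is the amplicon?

69 bp

Scanning the template, GCCTTCGC occurs at positions 41–48; this primer anneals to the bottom strand there with its 3' end pointing downstream.
Reverse complement of the reverse primer: GGCACGGATTGCTGGC. This occurs on the top strand at positions 94–109.
Amplicon spans positions 41–109: 69 bp.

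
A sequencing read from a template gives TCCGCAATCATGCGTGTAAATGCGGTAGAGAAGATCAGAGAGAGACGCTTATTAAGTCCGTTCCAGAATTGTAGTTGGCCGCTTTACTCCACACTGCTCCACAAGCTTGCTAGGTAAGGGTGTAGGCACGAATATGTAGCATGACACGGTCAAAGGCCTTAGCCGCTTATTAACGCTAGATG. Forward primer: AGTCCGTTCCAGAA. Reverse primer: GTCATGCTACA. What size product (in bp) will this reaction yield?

91 bp

Forward primer AGTCCGTTCCAGAA is found on the top strand at positions 55–68.
Taking the reverse complement of GTCATGCTACA gives TGTAGCATGAC, found at positions 135–145 on the template; the primer anneals here to the top strand with its 3' end pointing upstream.
The product runs from position 55 to position 145, so its length is 145 − 55 + 1 = 91 bp.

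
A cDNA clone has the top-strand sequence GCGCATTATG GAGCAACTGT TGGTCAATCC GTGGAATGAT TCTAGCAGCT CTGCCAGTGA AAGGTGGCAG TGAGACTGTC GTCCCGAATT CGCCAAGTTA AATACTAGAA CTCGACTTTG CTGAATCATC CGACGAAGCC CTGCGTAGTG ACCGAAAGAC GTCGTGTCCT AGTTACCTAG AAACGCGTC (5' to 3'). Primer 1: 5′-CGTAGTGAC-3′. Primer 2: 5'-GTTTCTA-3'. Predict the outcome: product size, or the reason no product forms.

Primer 1 (CGTAGTGAC) matches the top strand at positions 144–152; it acts as a forward primer.
Primer 2's reverse complement is TAGAAAC, matching the top strand at positions 178–184; it acts as a reverse primer.
The 3' ends face each other across positions 144–184, giving a 41 bp product.

Yes — a 41 bp product.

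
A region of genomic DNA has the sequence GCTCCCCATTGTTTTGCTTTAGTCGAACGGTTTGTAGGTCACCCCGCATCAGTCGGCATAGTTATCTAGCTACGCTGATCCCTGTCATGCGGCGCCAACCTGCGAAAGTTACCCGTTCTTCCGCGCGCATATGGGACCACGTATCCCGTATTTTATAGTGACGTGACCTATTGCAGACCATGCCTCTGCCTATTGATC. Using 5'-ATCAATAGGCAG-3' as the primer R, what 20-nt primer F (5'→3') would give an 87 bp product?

5'-ACCCGTTCTTCCGCGCGCAT-3'

The reverse primer's reverse complement CTGCCTATTGAT matches the template at positions 186–197, so the product ends at position 197.
An 87 bp product then starts at position 197 − 87 + 1 = 111.
The forward primer is identical to the top strand there: ACCCGTTCTTCCGCGCGCAT.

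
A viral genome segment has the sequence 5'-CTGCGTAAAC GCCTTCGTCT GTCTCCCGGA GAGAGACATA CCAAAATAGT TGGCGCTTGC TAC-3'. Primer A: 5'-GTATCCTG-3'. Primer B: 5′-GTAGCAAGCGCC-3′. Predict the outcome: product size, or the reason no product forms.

Primer A (GTATCCTG) does not match the top strand, and its reverse complement CAGGATAC does not match either.
With no annealing site for primer A, no amplification occurs.

No product — primer A has no binding site in the template.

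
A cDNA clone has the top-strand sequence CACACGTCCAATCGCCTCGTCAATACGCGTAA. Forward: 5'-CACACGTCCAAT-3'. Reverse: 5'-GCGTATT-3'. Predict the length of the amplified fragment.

Forward primer CACACGTCCAAT is found on the top strand at positions 1–12.
Reverse complement of the reverse primer: AATACGC. This occurs on the top strand at positions 22–28.
Product length = (reverse-primer end) − (forward-primer start) + 1 = 28 − 1 + 1 = 28 bp.

28 bp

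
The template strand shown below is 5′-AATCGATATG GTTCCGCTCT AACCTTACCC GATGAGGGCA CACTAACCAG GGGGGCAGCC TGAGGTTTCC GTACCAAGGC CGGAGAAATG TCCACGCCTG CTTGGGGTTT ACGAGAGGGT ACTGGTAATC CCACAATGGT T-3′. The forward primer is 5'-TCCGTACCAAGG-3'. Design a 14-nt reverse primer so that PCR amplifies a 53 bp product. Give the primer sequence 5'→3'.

5'-ACCCTCTCGTAAAC-3'

The forward primer binds at positions 68–79, so a 53 bp product ends at position 68 + 53 − 1 = 120.
The reverse primer anneals to the top strand over positions 107–120, i.e. to GTTTACGAGAGGGT.
Its sequence written 5'→3' is the reverse complement: ACCCTCTCGTAAAC.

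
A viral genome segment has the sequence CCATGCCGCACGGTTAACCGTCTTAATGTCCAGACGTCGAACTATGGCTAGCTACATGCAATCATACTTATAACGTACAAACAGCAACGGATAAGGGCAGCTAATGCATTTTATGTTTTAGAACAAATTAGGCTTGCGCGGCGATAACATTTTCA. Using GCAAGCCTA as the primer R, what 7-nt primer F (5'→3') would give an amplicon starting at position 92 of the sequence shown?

The reverse primer's reverse complement TAGGCTTGC matches the template at positions 129–137; the product starts at position 92.
The forward primer is identical to the top strand over positions 92–98: TAAGGGC.

5'-TAAGGGC-3'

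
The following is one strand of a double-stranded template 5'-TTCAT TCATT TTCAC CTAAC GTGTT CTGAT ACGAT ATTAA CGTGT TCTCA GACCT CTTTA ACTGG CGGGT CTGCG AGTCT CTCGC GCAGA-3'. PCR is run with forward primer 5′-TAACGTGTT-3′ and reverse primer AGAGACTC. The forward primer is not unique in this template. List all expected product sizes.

66 bp, 45 bp

The forward primer TAACGTGTT matches the top strand at positions 17–25, 38–46.
The reverse primer's reverse complement is GAGTCTCT, matching at positions 75–82.
Each forward site pairs with the reverse site to give a product ending at position 82: sizes 66, 45 bp.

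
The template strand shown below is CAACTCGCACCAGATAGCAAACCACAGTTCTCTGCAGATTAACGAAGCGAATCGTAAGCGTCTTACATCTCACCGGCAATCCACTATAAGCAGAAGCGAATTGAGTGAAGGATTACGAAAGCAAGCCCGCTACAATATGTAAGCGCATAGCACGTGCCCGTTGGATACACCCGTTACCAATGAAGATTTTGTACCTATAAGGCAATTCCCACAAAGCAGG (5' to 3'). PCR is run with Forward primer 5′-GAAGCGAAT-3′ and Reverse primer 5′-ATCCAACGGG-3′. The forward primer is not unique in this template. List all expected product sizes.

123 bp, 74 bp

The forward primer GAAGCGAAT matches the top strand at positions 44–52, 93–101.
The reverse primer's reverse complement is CCCGTTGGAT, matching at positions 157–166.
Each forward site pairs with the reverse site to give a product ending at position 166: sizes 123, 74 bp.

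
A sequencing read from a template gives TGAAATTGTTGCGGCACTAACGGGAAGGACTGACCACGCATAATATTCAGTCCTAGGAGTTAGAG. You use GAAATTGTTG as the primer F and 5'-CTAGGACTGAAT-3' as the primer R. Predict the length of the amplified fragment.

Forward primer GAAATTGTTG is found on the top strand at positions 2–11.
The reverse primer's reverse complement is ATTCAGTCCTAG, which matches the template at positions 45–56.
Amplicon spans positions 2–56: 55 bp.

55 bp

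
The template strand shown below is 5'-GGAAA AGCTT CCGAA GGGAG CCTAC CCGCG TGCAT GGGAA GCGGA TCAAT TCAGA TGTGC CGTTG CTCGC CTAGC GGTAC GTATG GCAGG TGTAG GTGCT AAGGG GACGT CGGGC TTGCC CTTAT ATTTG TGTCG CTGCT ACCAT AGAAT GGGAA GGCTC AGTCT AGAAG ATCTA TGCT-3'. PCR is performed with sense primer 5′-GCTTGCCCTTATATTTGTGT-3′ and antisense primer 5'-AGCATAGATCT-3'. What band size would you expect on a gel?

Scanning the template, GCTTGCCCTTATATTTGTGT occurs at positions 114–133; this primer anneals to the bottom strand there with its 3' end pointing downstream.
The reverse primer's reverse complement is AGATCTATGCT, which matches the template at positions 169–179.
Product length = (reverse-primer end) − (forward-primer start) + 1 = 179 − 114 + 1 = 66 bp.

66 bp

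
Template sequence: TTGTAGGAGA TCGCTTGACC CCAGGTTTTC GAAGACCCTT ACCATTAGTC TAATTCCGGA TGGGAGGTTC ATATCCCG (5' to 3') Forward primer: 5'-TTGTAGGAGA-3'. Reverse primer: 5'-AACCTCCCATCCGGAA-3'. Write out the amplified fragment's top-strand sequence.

5'-TTGTAGGAGATCGCTTGACCCCAGGTTTTCGAAGACCCTTACCATTAGTCTAATTCCGGATGGGAGGTT-3'

Forward primer TTGTAGGAGA is found on the top strand at positions 1–10.
Reverse complement of the reverse primer: TTCCGGATGGGAGGTT. This occurs on the top strand at positions 54–69.
The product is the template from position 1 through 69 (69 bp).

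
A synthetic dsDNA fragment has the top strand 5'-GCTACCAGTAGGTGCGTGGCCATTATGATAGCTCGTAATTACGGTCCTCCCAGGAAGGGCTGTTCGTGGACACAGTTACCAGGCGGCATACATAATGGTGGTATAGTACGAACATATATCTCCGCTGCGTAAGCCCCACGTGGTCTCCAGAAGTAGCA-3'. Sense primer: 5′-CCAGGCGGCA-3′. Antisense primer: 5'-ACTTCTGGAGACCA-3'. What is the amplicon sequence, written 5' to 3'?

5'-CCAGGCGGCATACATAATGGTGGTATAGTACGAACATATATCTCCGCTGCGTAAGCCCCACGTGGTCTCCAGAAGT-3'

Scanning the template, CCAGGCGGCA occurs at positions 79–88; this primer anneals to the bottom strand there with its 3' end pointing downstream.
The reverse primer's reverse complement is TGGTCTCCAGAAGT, which matches the template at positions 141–154.
The product is the template from position 79 through 154 (76 bp).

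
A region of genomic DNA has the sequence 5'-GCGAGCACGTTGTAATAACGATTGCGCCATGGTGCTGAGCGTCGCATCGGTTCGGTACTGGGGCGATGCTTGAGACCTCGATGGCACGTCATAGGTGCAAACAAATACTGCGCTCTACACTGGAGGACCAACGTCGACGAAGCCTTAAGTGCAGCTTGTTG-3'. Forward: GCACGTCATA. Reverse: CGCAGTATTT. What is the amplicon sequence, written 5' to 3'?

Forward primer GCACGTCATA is found on the top strand at positions 84–93.
The reverse primer's reverse complement is AAATACTGCG, which matches the template at positions 103–112.
The product is the template from position 84 through 112 (29 bp).

5'-GCACGTCATAGGTGCAAACAAATACTGCG-3'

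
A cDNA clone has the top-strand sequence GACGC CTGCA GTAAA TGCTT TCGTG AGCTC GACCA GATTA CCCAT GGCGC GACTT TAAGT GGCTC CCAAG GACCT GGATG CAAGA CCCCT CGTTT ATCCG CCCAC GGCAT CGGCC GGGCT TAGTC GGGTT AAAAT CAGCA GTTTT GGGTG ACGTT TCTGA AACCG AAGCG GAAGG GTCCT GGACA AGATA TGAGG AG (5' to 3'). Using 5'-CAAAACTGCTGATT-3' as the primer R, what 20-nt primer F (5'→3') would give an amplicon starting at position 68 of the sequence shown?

5'-AAGGACCTGGATGCAAGACC-3'

The reverse primer's reverse complement AATCAGCAGTTTTG matches the template at positions 133–146; the product starts at position 68.
The forward primer is identical to the top strand over positions 68–87: AAGGACCTGGATGCAAGACC.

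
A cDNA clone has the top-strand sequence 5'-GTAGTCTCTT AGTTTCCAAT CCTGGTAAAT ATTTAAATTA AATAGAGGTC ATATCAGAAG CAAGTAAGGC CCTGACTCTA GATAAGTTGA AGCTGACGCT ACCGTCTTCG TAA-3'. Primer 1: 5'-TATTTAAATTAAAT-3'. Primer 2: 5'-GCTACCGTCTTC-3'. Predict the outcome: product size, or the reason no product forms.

Primer 1 (TATTTAAATTAAAT) matches the top strand at positions 30–43 (3' end points downstream).
Primer 2 (GCTACCGTCTTC) also matches the top strand directly, at positions 98–109 — its reverse complement GAAGACGGTAGC is not present.
Both primers anneal to the bottom strand with 3' ends pointing the same way, so neither can prime synthesis back toward the other.

No product — both primers anneal to the same strand and extend in the same direction.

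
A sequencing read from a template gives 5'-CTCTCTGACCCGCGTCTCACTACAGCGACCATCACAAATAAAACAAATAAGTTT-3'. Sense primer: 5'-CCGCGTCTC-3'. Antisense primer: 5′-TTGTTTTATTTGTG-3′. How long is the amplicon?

37 bp

Scanning the template, CCGCGTCTC occurs at positions 10–18; this primer anneals to the bottom strand there with its 3' end pointing downstream.
The reverse primer's reverse complement is CACAAATAAAACAA, which matches the template at positions 33–46.
The product runs from position 10 to position 46, so its length is 46 − 10 + 1 = 37 bp.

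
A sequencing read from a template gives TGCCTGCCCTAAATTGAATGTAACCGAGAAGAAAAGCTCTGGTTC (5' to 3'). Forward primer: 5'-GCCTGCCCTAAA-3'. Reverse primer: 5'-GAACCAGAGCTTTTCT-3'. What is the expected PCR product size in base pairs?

44 bp

The forward primer matches the template at positions 2–13.
Taking the reverse complement of GAACCAGAGCTTTTCT gives AGAAAAGCTCTGGTTC, found at positions 30–45 on the template; the primer anneals here to the top strand with its 3' end pointing upstream.
Amplicon spans positions 2–45: 44 bp.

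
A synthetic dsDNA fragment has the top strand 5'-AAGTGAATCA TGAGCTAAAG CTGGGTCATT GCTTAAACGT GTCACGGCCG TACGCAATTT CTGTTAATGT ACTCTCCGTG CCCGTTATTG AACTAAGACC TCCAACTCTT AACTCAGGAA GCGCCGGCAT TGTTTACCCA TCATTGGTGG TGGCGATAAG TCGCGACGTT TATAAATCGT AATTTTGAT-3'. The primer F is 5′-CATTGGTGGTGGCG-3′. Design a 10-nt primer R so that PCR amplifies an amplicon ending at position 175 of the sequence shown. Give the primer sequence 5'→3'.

5'-TTATAAACGT-3'

The forward primer binds at positions 142–155; the product's 3' end on the top strand is position 175.
The reverse primer anneals to the top strand over positions 166–175, i.e. to ACGTTTATAA.
Its sequence written 5'→3' is the reverse complement: TTATAAACGT.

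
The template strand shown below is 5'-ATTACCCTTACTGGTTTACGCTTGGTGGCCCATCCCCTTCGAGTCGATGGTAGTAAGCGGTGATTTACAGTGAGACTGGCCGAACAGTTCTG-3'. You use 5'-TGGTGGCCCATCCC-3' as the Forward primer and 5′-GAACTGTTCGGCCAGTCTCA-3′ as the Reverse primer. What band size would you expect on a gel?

68 bp

Scanning the template, TGGTGGCCCATCCC occurs at positions 23–36; this primer anneals to the bottom strand there with its 3' end pointing downstream.
Reverse complement of the reverse primer: TGAGACTGGCCGAACAGTTC. This occurs on the top strand at positions 71–90.
Product length = (reverse-primer end) − (forward-primer start) + 1 = 90 − 23 + 1 = 68 bp.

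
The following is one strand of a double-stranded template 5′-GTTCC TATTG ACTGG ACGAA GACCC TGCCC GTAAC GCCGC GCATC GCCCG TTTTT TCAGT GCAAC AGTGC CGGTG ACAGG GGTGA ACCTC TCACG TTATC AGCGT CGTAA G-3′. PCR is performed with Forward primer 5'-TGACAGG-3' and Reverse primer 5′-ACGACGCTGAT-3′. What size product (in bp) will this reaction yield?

Forward primer TGACAGG is found on the top strand at positions 74–80.
Reverse complement of the reverse primer: ATCAGCGTCGT. This occurs on the top strand at positions 98–108.
The product runs from position 74 to position 108, so its length is 108 − 74 + 1 = 35 bp.

35 bp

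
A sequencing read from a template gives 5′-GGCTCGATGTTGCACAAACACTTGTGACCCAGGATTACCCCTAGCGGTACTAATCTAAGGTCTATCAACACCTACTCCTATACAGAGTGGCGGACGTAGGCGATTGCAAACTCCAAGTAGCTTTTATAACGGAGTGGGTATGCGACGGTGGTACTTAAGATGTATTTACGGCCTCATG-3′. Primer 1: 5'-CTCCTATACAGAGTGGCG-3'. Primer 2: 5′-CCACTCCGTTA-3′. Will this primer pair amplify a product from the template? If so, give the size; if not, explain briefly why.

Yes — a 63 bp product.

Primer 1 (CTCCTATACAGAGTGGCG) matches the top strand at positions 75–92; it acts as a forward primer.
Primer 2's reverse complement is TAACGGAGTGG, matching the top strand at positions 127–137; it acts as a reverse primer.
The 3' ends face each other across positions 75–137, giving a 63 bp product.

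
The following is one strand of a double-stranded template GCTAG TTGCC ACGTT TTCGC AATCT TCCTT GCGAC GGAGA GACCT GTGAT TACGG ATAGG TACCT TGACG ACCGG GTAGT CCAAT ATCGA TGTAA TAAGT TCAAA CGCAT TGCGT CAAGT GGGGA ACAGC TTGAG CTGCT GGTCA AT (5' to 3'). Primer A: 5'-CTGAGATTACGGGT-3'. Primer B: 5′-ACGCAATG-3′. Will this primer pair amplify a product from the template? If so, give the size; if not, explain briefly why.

Primer A (CTGAGATTACGGGT) does not match the top strand, and its reverse complement ACCCGTAATCTCAG does not match either.
With no annealing site for primer A, no amplification occurs.

No product — primer A has no binding site in the template.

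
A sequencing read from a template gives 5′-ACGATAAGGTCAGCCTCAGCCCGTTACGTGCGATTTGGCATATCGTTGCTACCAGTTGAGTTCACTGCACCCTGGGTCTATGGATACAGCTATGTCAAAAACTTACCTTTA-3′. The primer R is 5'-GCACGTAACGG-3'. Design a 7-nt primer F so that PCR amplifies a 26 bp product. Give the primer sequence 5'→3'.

5'-AAGGTCA-3'

The reverse primer's reverse complement CCGTTACGTGC matches the template at positions 21–31, so the product ends at position 31.
A 26 bp product then starts at position 31 − 26 + 1 = 6.
The forward primer is identical to the top strand there: AAGGTCA.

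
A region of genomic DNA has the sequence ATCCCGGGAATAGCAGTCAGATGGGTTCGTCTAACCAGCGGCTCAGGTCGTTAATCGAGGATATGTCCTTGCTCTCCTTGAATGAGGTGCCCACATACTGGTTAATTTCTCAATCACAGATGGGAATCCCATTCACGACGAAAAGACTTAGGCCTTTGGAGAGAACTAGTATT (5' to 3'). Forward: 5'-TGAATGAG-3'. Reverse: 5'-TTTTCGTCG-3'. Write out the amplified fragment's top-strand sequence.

5'-TGAATGAGGTGCCCACATACTGGTTAATTTCTCAATCACAGATGGGAATCCCATTCACGACGAAAA-3'

The forward primer matches the template at positions 79–86.
Reverse complement of the reverse primer: CGACGAAAA. This occurs on the top strand at positions 136–144.
The product is the template from position 79 through 144 (66 bp).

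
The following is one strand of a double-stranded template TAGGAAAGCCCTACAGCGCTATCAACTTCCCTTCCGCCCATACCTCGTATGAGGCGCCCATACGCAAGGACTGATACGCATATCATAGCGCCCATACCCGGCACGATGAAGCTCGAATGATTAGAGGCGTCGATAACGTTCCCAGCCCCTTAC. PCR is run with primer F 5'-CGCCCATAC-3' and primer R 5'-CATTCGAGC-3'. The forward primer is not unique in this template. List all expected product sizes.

The forward primer CGCCCATAC matches the top strand at positions 35–43, 55–63, 89–97.
The reverse primer's reverse complement is GCTCGAATG, matching at positions 111–119.
Each forward site pairs with the reverse site to give a product ending at position 119: sizes 85, 65, 31 bp.

85 bp, 65 bp, 31 bp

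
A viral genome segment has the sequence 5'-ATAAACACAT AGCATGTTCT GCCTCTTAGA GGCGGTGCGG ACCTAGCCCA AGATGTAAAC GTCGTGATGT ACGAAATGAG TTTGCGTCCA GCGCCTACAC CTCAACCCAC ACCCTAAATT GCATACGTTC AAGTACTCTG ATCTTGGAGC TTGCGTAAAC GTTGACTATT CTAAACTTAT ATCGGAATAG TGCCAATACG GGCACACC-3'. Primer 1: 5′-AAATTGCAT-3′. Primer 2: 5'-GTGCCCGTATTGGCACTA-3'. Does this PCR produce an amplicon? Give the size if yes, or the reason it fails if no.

Primer 1 (AAATTGCAT) matches the top strand at positions 116–124; it acts as a forward primer.
Primer 2's reverse complement is TAGTGCCAATACGGGCAC, matching the top strand at positions 188–205; it acts as a reverse primer.
The 3' ends face each other across positions 116–205, giving a 90 bp product.

Yes — a 90 bp product.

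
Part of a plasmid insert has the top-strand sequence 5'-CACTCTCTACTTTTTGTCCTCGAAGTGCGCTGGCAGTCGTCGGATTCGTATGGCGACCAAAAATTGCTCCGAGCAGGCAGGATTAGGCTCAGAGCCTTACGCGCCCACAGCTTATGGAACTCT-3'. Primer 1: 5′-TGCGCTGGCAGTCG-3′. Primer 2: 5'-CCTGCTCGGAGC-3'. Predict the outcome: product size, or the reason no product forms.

Yes — a 52 bp product.

Primer 1 (TGCGCTGGCAGTCG) matches the top strand at positions 26–39; it acts as a forward primer.
Primer 2's reverse complement is GCTCCGAGCAGG, matching the top strand at positions 66–77; it acts as a reverse primer.
The 3' ends face each other across positions 26–77, giving a 52 bp product.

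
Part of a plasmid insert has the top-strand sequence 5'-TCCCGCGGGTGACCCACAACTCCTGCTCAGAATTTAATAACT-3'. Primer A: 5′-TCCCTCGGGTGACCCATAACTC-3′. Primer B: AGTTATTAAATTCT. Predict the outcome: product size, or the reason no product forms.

Primer A (TCCCTCGGGTGACCCATAACTC) does not match the top strand, and its reverse complement GAGTTATGGGTCACCCGAGGGA does not match either.
With no annealing site for primer A, no amplification occurs.

No product — primer A has no binding site in the template.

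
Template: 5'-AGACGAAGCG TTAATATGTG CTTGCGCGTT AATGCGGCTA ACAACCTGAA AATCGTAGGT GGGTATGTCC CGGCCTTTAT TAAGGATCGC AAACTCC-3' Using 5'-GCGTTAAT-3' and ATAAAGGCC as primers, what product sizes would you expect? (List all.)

73 bp, 55 bp

The forward primer GCGTTAAT matches the top strand at positions 8–15, 26–33.
The reverse primer's reverse complement is GGCCTTTAT, matching at positions 72–80.
Each forward site pairs with the reverse site to give a product ending at position 80: sizes 73, 55 bp.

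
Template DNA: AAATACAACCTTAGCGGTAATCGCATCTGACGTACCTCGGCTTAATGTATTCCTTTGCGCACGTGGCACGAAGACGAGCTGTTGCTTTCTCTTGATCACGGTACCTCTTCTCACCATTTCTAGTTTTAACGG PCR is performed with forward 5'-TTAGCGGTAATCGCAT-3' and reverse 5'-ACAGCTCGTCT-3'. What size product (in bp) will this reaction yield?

The forward primer matches the template at positions 11–26.
The reverse primer's reverse complement is AGACGAGCTGT, which matches the template at positions 72–82.
Amplicon spans positions 11–82: 72 bp.

72 bp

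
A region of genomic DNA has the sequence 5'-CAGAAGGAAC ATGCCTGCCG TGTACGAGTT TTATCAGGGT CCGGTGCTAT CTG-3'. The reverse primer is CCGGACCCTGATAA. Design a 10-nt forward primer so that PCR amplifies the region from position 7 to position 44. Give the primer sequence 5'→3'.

The reverse primer's reverse complement TTATCAGGGTCCGG matches the template at positions 31–44; the product starts at position 7.
The forward primer is identical to the top strand over positions 7–16: GAACATGCCT.

5'-GAACATGCCT-3'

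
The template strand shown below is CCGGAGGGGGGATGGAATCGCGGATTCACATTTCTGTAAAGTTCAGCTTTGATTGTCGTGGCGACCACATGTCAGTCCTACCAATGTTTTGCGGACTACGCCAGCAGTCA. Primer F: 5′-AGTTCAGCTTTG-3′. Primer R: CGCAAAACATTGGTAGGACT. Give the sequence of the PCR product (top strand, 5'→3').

Forward primer AGTTCAGCTTTG is found on the top strand at positions 40–51.
Reverse complement of the reverse primer: AGTCCTACCAATGTTTTGCG. This occurs on the top strand at positions 74–93.
The product is the template from position 40 through 93 (54 bp).

5'-AGTTCAGCTTTGATTGTCGTGGCGACCACATGTCAGTCCTACCAATGTTTTGCG-3'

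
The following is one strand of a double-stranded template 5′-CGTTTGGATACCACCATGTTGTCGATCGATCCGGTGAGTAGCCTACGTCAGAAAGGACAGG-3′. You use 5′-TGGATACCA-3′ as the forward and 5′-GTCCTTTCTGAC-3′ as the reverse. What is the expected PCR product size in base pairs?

54 bp

Scanning the template, TGGATACCA occurs at positions 5–13; this primer anneals to the bottom strand there with its 3' end pointing downstream.
Reverse complement of the reverse primer: GTCAGAAAGGAC. This occurs on the top strand at positions 47–58.
The product runs from position 5 to position 58, so its length is 58 − 5 + 1 = 54 bp.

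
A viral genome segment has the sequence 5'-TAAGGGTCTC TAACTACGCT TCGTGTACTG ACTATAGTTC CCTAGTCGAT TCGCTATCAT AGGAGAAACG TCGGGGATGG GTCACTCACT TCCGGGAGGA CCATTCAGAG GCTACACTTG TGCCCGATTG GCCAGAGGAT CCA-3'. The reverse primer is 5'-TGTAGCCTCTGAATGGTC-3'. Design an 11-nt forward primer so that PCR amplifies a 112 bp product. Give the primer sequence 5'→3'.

The reverse primer's reverse complement GACCATTCAGAGGCTACA matches the template at positions 99–116, so the product ends at position 116.
A 112 bp product then starts at position 116 − 112 + 1 = 5.
The forward primer is identical to the top strand there: GGTCTCTAACT.

5'-GGTCTCTAACT-3'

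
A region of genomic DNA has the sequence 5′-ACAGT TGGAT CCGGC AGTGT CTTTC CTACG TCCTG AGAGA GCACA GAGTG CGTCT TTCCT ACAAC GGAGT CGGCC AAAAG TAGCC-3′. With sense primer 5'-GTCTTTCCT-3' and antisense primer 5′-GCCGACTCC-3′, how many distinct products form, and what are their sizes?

The forward primer GTCTTTCCT matches the top strand at positions 19–27, 52–60.
The reverse primer's reverse complement is GGAGTCGGC, matching at positions 66–74.
Each forward site pairs with the reverse site to give a product ending at position 74: sizes 56, 23 bp.

Two products: 56 bp, 23 bp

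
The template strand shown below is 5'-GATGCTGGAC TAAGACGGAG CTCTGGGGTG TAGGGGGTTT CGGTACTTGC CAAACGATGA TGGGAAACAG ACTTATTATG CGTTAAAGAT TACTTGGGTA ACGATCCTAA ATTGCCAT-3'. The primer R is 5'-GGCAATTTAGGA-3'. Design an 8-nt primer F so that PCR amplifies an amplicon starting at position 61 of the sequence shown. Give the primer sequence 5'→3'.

5'-TGGGAAAC-3'

The reverse primer's reverse complement TCCTAAATTGCC matches the template at positions 105–116; the product starts at position 61.
The forward primer is identical to the top strand over positions 61–68: TGGGAAAC.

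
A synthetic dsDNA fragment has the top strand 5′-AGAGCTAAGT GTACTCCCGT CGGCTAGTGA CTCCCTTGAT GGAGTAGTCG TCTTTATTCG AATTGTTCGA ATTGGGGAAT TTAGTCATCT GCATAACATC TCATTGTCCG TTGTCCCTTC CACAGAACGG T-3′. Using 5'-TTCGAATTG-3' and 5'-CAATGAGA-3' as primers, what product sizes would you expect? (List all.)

The forward primer TTCGAATTG matches the top strand at positions 57–65, 66–74.
The reverse primer's reverse complement is TCTCATTG, matching at positions 99–106.
Each forward site pairs with the reverse site to give a product ending at position 106: sizes 50, 41 bp.

50 bp, 41 bp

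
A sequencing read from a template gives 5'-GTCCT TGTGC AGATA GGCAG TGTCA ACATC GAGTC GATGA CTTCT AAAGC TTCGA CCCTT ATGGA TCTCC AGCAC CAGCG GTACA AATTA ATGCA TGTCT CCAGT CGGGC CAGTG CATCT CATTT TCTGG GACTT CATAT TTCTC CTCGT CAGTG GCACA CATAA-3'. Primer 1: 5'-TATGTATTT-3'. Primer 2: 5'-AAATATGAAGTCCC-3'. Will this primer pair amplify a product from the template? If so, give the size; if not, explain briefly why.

No product — primer 1 has no binding site in the template.

Primer 1 (TATGTATTT) does not match the top strand, and its reverse complement AAATACATA does not match either.
With no annealing site for primer 1, no amplification occurs.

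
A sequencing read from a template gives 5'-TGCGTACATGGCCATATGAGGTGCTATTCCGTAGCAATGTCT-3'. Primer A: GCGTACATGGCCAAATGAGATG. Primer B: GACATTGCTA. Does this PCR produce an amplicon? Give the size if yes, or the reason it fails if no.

Primer A (GCGTACATGGCCAAATGAGATG) does not match the top strand, and its reverse complement CATCTCATTTGGCCATGTACGC does not match either.
With no annealing site for primer A, no amplification occurs.

No product — primer A has no binding site in the template.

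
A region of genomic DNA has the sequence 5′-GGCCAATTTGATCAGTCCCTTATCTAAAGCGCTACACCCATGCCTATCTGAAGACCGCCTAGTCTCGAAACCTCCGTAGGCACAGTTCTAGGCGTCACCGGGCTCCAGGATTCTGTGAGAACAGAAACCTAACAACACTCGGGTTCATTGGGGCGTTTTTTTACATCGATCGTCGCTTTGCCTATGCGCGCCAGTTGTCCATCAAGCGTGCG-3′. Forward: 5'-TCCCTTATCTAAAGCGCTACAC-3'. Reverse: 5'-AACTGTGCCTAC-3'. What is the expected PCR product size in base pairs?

The forward primer matches the template at positions 16–37.
Taking the reverse complement of AACTGTGCCTAC gives GTAGGCACAGTT, found at positions 76–87 on the template; the primer anneals here to the top strand with its 3' end pointing upstream.
The product runs from position 16 to position 87, so its length is 87 − 16 + 1 = 72 bp.

72 bp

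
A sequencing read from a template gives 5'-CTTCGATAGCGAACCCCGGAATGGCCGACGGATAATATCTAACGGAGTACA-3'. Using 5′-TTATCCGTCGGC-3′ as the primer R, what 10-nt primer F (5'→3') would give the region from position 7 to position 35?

The reverse primer's reverse complement GCCGACGGATAA matches the template at positions 24–35; the product starts at position 7.
The forward primer is identical to the top strand over positions 7–16: TAGCGAACCC.

5'-TAGCGAACCC-3'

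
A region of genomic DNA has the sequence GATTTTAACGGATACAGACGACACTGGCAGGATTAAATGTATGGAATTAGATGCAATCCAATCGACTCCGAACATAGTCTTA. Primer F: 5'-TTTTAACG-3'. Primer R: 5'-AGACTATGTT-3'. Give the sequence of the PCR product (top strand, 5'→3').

5'-TTTTAACGGATACAGACGACACTGGCAGGATTAAATGTATGGAATTAGATGCAATCCAATCGACTCCGAACATAGTCT-3'

Scanning the template, TTTTAACG occurs at positions 3–10; this primer anneals to the bottom strand there with its 3' end pointing downstream.
Reverse complement of the reverse primer: AACATAGTCT. This occurs on the top strand at positions 71–80.
The product is the template from position 3 through 80 (78 bp).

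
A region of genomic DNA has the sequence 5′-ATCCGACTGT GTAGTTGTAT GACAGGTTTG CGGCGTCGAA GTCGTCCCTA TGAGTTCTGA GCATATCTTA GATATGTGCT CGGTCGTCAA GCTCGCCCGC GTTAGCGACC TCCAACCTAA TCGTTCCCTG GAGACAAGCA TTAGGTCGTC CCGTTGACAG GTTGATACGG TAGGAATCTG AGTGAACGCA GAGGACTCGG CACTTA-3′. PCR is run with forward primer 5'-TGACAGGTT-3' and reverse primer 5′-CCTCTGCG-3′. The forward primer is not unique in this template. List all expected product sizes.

The forward primer TGACAGGTT matches the top strand at positions 20–28, 155–163.
The reverse primer's reverse complement is CGCAGAGG, matching at positions 187–194.
Each forward site pairs with the reverse site to give a product ending at position 194: sizes 175, 40 bp.

175 bp, 40 bp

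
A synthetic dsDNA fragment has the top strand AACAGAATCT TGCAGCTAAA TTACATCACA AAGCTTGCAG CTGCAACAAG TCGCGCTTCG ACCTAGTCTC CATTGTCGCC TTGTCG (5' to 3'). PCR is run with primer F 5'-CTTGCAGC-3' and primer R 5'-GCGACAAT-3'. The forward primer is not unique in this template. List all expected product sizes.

71 bp, 46 bp

The forward primer CTTGCAGC matches the top strand at positions 9–16, 34–41.
The reverse primer's reverse complement is ATTGTCGC, matching at positions 72–79.
Each forward site pairs with the reverse site to give a product ending at position 79: sizes 71, 46 bp.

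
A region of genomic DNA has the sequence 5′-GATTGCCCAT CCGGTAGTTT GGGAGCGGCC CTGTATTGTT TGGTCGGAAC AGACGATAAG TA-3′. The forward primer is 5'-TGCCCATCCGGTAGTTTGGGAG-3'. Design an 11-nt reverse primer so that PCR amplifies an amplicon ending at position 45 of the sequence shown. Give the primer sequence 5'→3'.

The forward primer binds at positions 4–25; the product's 3' end on the top strand is position 45.
The reverse primer anneals to the top strand over positions 35–45, i.e. to ATTGTTTGGTC.
Its sequence written 5'→3' is the reverse complement: GACCAAACAAT.

5'-GACCAAACAAT-3'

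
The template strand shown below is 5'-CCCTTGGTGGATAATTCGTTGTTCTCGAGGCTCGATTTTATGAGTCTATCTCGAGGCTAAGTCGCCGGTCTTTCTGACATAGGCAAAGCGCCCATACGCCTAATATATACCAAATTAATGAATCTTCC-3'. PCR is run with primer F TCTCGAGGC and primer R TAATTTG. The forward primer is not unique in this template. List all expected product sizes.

The forward primer TCTCGAGGC matches the top strand at positions 23–31, 49–57.
The reverse primer's reverse complement is CAAATTA, matching at positions 111–117.
Each forward site pairs with the reverse site to give a product ending at position 117: sizes 95, 69 bp.

95 bp, 69 bp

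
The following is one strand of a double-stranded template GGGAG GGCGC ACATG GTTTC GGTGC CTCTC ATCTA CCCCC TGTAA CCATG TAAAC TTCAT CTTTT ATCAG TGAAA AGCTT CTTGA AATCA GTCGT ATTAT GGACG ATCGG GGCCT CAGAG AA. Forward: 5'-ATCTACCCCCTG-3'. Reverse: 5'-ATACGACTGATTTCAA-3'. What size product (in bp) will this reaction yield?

67 bp

Scanning the template, ATCTACCCCCTG occurs at positions 31–42; this primer anneals to the bottom strand there with its 3' end pointing downstream.
Reverse complement of the reverse primer: TTGAAATCAGTCGTAT. This occurs on the top strand at positions 82–97.
The product runs from position 31 to position 97, so its length is 97 − 31 + 1 = 67 bp.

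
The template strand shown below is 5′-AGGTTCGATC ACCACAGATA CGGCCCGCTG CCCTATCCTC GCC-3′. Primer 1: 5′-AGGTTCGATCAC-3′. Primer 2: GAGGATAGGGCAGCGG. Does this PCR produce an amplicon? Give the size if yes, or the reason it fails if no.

Primer 1 (AGGTTCGATCAC) matches the top strand at positions 1–12; it acts as a forward primer.
Primer 2's reverse complement is CCGCTGCCCTATCCTC, matching the top strand at positions 25–40; it acts as a reverse primer.
The 3' ends face each other across positions 1–40, giving a 40 bp product.

Yes — a 40 bp product.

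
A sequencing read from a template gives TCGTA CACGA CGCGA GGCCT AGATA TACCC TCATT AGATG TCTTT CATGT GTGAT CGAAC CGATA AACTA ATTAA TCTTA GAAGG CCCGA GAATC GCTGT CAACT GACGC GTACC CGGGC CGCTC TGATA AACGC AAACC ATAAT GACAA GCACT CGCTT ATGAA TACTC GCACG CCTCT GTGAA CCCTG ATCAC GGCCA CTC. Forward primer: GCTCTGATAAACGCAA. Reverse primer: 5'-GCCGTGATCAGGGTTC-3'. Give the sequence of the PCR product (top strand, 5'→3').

5'-GCTCTGATAAACGCAAACCATAATGACAAGCACTCGCTTATGAATACTCGCACGCCTCTGTGAACCCTGATCACGGC-3'

Scanning the template, GCTCTGATAAACGCAA occurs at positions 122–137; this primer anneals to the bottom strand there with its 3' end pointing downstream.
The reverse primer's reverse complement is GAACCCTGATCACGGC, which matches the template at positions 183–198.
The product is the template from position 122 through 198 (77 bp).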